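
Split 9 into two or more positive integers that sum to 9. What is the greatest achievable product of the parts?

27

Fill P[k] for k=2..9: at each k try every first piece i and multiply by the better of (k−i) uncut or P[k−i].
P[2] = 1×max(1,0) = 1×1 = 1
P[3] = max(1×2, 2×1) = 2
P[4] = max(1×3, 2×2, 3×1) = 4
P[5] = max(1×4, 2×3, 3×2, 4×1) = 6
P[6] = max(1×6, 2×4, 3×3, 4×2, 5×1) = 9
P[7] = max(1×9, 2×6, 3×4, 4×3, 5×2, 6×1) = 12
P[8] = max(1×12, 2×9, 3×6, …, 6×2, 7×1) = 18
P[9] = max(1×18, 2×12, 3×9, …, 7×2, 8×1) = 27
One optimal split: 3 + 3 + 3; product 3×3×3 = 27.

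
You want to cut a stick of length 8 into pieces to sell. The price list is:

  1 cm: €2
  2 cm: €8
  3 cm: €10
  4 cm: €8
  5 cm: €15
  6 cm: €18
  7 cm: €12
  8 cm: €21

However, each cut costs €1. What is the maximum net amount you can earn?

Consider every possible first cut. v[k] is the best of p[i]+v[k−i] over all sellable i≤k, charging 1 whenever i<k.
v[1] = 2
v[2] = 8
v[3] = 10
v[4] = 15  (first piece 2, then v[2]=8)
v[5] = 17  (first piece 2, then v[3]=10)
v[6] = 22  (first piece 2, then v[4]=15)
v[7] = 24  (first piece 2, then v[5]=17)
v[8] = 29  (first piece 2, then v[6]=22)
One optimal plan: pieces 2 + 2 + 2 + 2 (3 cuts) → €32 − €3 = €29.

29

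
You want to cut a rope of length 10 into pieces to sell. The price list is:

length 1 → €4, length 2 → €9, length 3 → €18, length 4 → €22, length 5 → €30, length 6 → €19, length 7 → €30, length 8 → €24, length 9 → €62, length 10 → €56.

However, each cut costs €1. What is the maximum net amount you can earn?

65

Build r[k] bottom-up: r[k] = max over allowed piece i of (p[i] + r[k−i]) − 1 per cut.
r[1] = 4
r[2] = max(4+4-1, 9+0) = 9
r[3] = max(4+9-1, 9+4-1, 18+0) = 18
r[4] = max(4+18-1, 9+9-1, 18+4-1, 22+0) = 22
r[5] = max(4+22-1, 9+18-1, 18+9-1, 22+4-1, 30+0) = 30
r[6] = max(4+30-1, 9+22-1, 18+18-1, 22+9-1, 30+4-1, 19+0) = 35
r[7] = max(4+35-1, 9+30-1, 18+22-1, …, 19+4-1, 30+0) = 39
r[8] = max(4+39-1, 9+35-1, 18+30-1, …, 30+4-1, 24+0) = 47
r[9] = max(4+47-1, 9+39-1, 18+35-1, …, 24+4-1, 62+0) = 62
r[10] = max(4+62-1, 9+47-1, 18+39-1, …, 62+4-1, 56+0) = 65
One optimal plan: pieces 9 + 1 (1 cut) → €66 − €1 = €65.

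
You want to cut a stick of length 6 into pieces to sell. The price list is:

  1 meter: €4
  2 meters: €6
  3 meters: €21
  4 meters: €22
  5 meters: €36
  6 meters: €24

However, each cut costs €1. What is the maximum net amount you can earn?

41

Consider every possible first cut. r[k] is the best of p[i]+r[k−i] over all sellable i≤k, charging 1 whenever i<k.
r[1] = 4
r[2] = 7  (first piece 1, then r[1]=4)
r[3] = 21
r[4] = 24  (first piece 1, then r[3]=21)
r[5] = 36
r[6] = 41  (first piece 3, then r[3]=21)
One optimal plan: pieces 3 + 3 (1 cut) → €42 − €1 = €41.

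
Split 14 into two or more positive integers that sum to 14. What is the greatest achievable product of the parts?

Fill m[k] for k=2..14: at each k try every first piece i and multiply by the better of (k−i) uncut or m[k−i].
Small cases: m[2]=1, m[3]=2, m[4]=4, m[5]=6, m[6]=9.
m[7] = max(1·9, 2·6, 3·4, 4·3, 5·2, 6·1) = 12
m[8] = max(1·12, 2·9, 3·6, …, 6·2, 7·1) = 18
m[9] = max(1·18, 2·12, 3·9, …, 7·2, 8·1) = 27
m[10] = max(1·27, 2·18, 3·12, …, 8·2, 9·1) = 36
m[11] = max(1·36, 2·27, 3·18, …, 9·2, 10·1) = 54
m[12] = max(1·54, 2·36, 3·27, …, 10·2, 11·1) = 81
m[13] = max(1·81, 2·54, 3·36, …, 11·2, 12·1) = 108
m[14] = max(1·108, 2·81, 3·54, …, 12·2, 13·1) = 162
One optimal split: 3 + 3 + 3 + 3 + 2; product 3·3·3·3·2 = 162.

162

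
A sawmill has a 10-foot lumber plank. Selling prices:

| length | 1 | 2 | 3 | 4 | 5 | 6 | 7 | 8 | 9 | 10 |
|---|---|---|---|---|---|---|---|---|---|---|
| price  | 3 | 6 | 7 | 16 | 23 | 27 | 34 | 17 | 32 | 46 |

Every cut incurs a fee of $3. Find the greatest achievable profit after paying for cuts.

Consider every possible first cut. net[k] is the best of p[i]+net[k−i] over all sellable i≤k, charging 3 whenever i<k.
net[1] = 3
net[2] = 6
net[3] = 7
net[4] = 16
net[5] = 23
net[6] = 27
net[7] = 34
net[8] = 34  (first piece 1, then net[7]=34)
net[9] = 37  (first piece 2, then net[7]=34)
net[10] = 46
Best is to make no cuts and sell whole for $46.

46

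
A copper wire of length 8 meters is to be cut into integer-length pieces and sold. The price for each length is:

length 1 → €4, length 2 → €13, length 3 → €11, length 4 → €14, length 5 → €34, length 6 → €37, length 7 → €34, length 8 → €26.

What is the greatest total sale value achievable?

52

Build best[k] bottom-up: best[k] = max over allowed piece i of (p[i] + best[k−i]).
best[1] = 4
best[2] = max(4+4, 13+0) = 13
best[3] = max(4+13, 13+4, 11+0) = 17
best[4] = max(4+17, 13+13, 11+4, 14+0) = 26
best[5] = max(4+26, 13+17, 11+13, 14+4, 34+0) = 34
best[6] = max(4+34, 13+26, 11+17, 14+13, 34+4, 37+0) = 39
best[7] = max(4+39, 13+34, 11+26, …, 37+4, 34+0) = 47
best[8] = max(4+47, 13+39, 11+34, …, 34+4, 26+0) = 52
One optimal cutting: 2 + 2 + 2 + 2 → €13 + €13 + €13 + €13 = €52.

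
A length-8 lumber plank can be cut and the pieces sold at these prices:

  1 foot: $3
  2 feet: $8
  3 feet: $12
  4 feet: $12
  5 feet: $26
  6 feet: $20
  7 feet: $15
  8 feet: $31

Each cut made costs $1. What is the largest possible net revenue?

37

Build r[k] bottom-up: r[k] = max over allowed piece i of (p[i] + r[k−i]) − 1 per cut.
r[1] = 3
r[2] = max(3+3-1, 8+0) = 8
r[3] = max(3+8-1, 8+3-1, 12+0) = 12
r[4] = max(3+12-1, 8+8-1, 12+3-1, 12+0) = 15
r[5] = max(3+15-1, 8+12-1, 12+8-1, 12+3-1, 26+0) = 26
r[6] = max(3+26-1, 8+15-1, 12+12-1, 12+8-1, 26+3-1, 20+0) = 28
r[7] = max(3+28-1, 8+26-1, 12+15-1, …, 20+3-1, 15+0) = 33
r[8] = max(3+33-1, 8+28-1, 12+26-1, …, 15+3-1, 31+0) = 37
One optimal plan: pieces 5 + 3 (1 cut) → $38 − $1 = $37.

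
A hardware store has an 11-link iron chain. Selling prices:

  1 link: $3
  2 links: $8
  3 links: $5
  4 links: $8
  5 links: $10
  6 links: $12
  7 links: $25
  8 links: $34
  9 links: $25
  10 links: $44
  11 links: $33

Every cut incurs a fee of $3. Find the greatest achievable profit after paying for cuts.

44

Let r[k] be the best obtainable value from length k. For each k, try every first piece i and keep the best of price[i] + r[k−i] minus the 3 cut fee when i<k.
r[1] = 3
r[2] = 8
r[3] = 8  (first piece 1, then r[2]=8)
r[4] = 13  (first piece 2, then r[2]=8)
r[5] = 13  (first piece 1, then r[4]=13)
r[6] = 18  (first piece 2, then r[4]=13)
r[7] = 25
r[8] = 34
r[9] = 34  (first piece 1, then r[8]=34)
r[10] = 44
r[11] = 44  (first piece 1, then r[10]=44)
One optimal plan: pieces 10 + 1 (1 cut) → $47 − $3 = $44.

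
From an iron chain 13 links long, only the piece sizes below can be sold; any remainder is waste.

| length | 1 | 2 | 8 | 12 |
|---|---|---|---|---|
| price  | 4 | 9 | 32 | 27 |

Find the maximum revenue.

58

Build best[k] bottom-up: best[k] = max over allowed piece i of (p[i] + best[k−i]).
best[1] = 4
best[2] = 9
best[3] = 13  (first piece 1, then best[2]=9)
best[4] = 18  (first piece 2, then best[2]=9)
best[5] = 22  (first piece 1, then best[4]=18)
best[6] = 27  (first piece 2, then best[4]=18)
best[7] = 31  (first piece 1, then best[6]=27)
best[8] = 36  (first piece 2, then best[6]=27)
best[9] = 40  (first piece 1, then best[8]=36)
best[10] = 45  (first piece 2, then best[8]=36)
best[11] = 49  (first piece 1, then best[10]=45)
best[12] = 54  (first piece 2, then best[10]=45)
best[13] = 58  (first piece 1, then best[12]=54)
One optimal cutting: 2 + 2 + 2 + 2 + 2 + 2 + 1 → $58.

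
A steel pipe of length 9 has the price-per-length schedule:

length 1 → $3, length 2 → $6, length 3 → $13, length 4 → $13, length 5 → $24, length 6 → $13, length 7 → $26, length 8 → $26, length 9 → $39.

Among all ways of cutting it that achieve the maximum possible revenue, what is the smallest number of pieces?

Build r[k] bottom-up: r[k] = max over allowed piece i of (p[i] + r[k−i]).
r[1] = 3
r[2] = max(3+3, 6+0) = 6
r[3] = max(3+6, 6+3, 13+0) = 13
r[4] = max(3+13, 6+6, 13+3, 13+0) = 16
r[5] = max(3+16, 6+13, 13+6, 13+3, 24+0) = 24
r[6] = max(3+24, 6+16, 13+13, 13+6, 24+3, 13+0) = 27
r[7] = max(3+27, 6+24, 13+16, …, 13+3, 26+0) = 30
r[8] = max(3+30, 6+27, 13+24, …, 26+3, 26+0) = 37
r[9] = max(3+37, 6+30, 13+27, …, 26+3, 39+0) = 40
Maximum revenue is $40.
Now minimize piece count subject to staying optimal: for each k, pieces[k] = 1 + min over i with p[i]+r[k−i]=r[k] of pieces[k−i].
pieces[6] = 2
pieces[7] = 2
pieces[8] = 2
pieces[9] = 3

3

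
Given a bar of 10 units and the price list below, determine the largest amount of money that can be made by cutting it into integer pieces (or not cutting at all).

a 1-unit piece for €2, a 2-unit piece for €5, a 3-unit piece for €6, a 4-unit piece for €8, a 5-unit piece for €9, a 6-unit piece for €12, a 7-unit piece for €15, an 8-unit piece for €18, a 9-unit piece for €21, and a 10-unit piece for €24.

Consider every possible first cut. r[k] is the best of p[i]+r[k−i] over all sellable i≤k.
r[1] = 2
r[2] = max(2+2, 5+0) = 5
r[3] = max(2+5, 5+2, 6+0) = 7
r[4] = max(2+7, 5+5, 6+2, 8+0) = 10
r[5] = max(2+10, 5+7, 6+5, 8+2, 9+0) = 12
r[6] = max(2+12, 5+10, 6+7, 8+5, 9+2, 12+0) = 15
r[7] = max(2+15, 5+12, 6+10, …, 12+2, 15+0) = 17
r[8] = max(2+17, 5+15, 6+12, …, 15+2, 18+0) = 20
r[9] = max(2+20, 5+17, 6+15, …, 18+2, 21+0) = 22
r[10] = max(2+22, 5+20, 6+17, …, 21+2, 24+0) = 25
One optimal cutting: 2 + 2 + 2 + 2 + 2 → €5 + €5 + €5 + €5 + €5 = €25.

25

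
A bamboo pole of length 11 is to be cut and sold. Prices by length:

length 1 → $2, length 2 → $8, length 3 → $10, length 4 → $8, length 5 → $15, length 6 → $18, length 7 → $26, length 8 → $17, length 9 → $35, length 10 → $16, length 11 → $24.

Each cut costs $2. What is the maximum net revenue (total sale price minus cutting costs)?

Build r[k] bottom-up: r[k] = max over allowed piece i of (p[i] + r[k−i]) − 2 per cut.
r[1] = 2
r[2] = 8
r[3] = 10
r[4] = 14  (first piece 2, then r[2]=8)
r[5] = 16  (first piece 2, then r[3]=10)
r[6] = 20  (first piece 2, then r[4]=14)
r[7] = 26
r[8] = 26  (first piece 1, then r[7]=26)
r[9] = 35
r[10] = 35  (first piece 1, then r[9]=35)
r[11] = 41  (first piece 2, then r[9]=35)
One optimal plan: pieces 9 + 2 (1 cut) → $43 − $2 = $41.

41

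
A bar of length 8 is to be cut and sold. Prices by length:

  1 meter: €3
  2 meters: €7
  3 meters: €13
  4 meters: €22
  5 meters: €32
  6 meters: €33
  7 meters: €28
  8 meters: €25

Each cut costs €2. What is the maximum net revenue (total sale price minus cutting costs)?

Consider every possible first cut. v[k] is the best of p[i]+v[k−i] over all sellable i≤k, charging 2 whenever i<k.
v[1] = 3
v[2] = 7
v[3] = 13
v[4] = 22
v[5] = 32
v[6] = 33  (first piece 1, then v[5]=32)
v[7] = 37  (first piece 2, then v[5]=32)
v[8] = 43  (first piece 3, then v[5]=32)
One optimal plan: pieces 5 + 3 (1 cut) → €45 − €2 = €43.

43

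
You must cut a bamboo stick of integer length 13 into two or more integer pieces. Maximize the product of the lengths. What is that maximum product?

Let m[k] be the best product for length k (with at least one cut). For each first piece i, the rest contributes max(k−i, m[k−i]).
m[2] = 1·max(1,0) = 1·1 = 1
m[3] = 1·max(2,1) = 1·2 = 2
m[4] = 2·max(2,1) = 2·2 = 4
m[5] = 2·max(3,2) = 2·3 = 6
m[6] = 3·max(3,2) = 3·3 = 9
m[7] = 2·max(5,6) = 2·6 = 12
m[8] = 2·max(6,9) = 2·9 = 18
m[9] = 3·max(6,9) = 3·9 = 27
m[10] = 2·max(8,18) = 2·18 = 36
m[11] = 2·max(9,27) = 2·27 = 54
m[12] = 3·max(9,27) = 3·27 = 81
m[13] = 2·max(11,54) = 2·54 = 108
One optimal split: 3 + 3 + 3 + 2 + 2; product 3·3·3·2·2 = 108.

108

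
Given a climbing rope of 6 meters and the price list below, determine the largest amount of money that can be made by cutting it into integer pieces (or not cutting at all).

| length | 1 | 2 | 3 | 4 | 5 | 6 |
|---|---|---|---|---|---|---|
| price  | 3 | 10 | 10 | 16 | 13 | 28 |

Let v[k] be the best obtainable value from length k. For each k, try every first piece i and keep the best of price[i] + v[k−i].
v[1] = 3
v[2] = 10
v[3] = 13  (first piece 1, then v[2]=10)
v[4] = 20  (first piece 2, then v[2]=10)
v[5] = 23  (first piece 1, then v[4]=20)
v[6] = 30  (first piece 2, then v[4]=20)
One optimal cutting: 2 + 2 + 2 → €10 + €10 + €10 = €30.

30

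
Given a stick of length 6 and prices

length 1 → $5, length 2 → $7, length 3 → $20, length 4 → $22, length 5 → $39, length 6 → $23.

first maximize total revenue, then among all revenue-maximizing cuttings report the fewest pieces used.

Let r[k] be the best obtainable value from length k. For each k, try every first piece i and keep the best of price[i] + r[k−i].
r[1] = 5
r[2] = max(5+5, 7+0) = 10
r[3] = max(5+10, 7+5, 20+0) = 20
r[4] = max(5+20, 7+10, 20+5, 22+0) = 25
r[5] = max(5+25, 7+20, 20+10, 22+5, 39+0) = 39
r[6] = max(5+39, 7+25, 20+20, 22+10, 39+5, 23+0) = 44
Maximum revenue is $44.
Now minimize piece count subject to staying optimal: for each k, pieces[k] = 1 + min over i with p[i]+r[k−i]=r[k] of pieces[k−i].
pieces[3] = 1
pieces[4] = 2
pieces[5] = 1
pieces[6] = 2

2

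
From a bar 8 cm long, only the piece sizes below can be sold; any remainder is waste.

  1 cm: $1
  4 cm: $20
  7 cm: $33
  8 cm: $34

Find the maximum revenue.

Consider every possible first cut. r[k] is the best of p[i]+r[k−i] over all sellable i≤k.
r[1] = 1
r[2] = 2  (first piece 1, then r[1]=1)
r[3] = 3  (first piece 1, then r[2]=2)
r[4] = max(1+3, 20+0) = 20
r[5] = max(1+20, 20+1) = 21
r[6] = max(1+21, 20+2) = 22
r[7] = max(1+22, 20+3, 33+0) = 33
r[8] = max(1+33, 20+20, 33+1, 34+0) = 40
One optimal cutting: 4 + 4 → $40.

40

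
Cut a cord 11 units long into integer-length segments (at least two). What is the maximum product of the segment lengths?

54

Fill prod[k] for k=2..11: at each k try every first piece i and multiply by the better of (k−i) uncut or prod[k−i].
Small cases: prod[2]=1, prod[3]=2.
prod[4] = 2·max(2,1) = 2·2 = 4
prod[5] = 2·max(3,2) = 2·3 = 6
prod[6] = 3·max(3,2) = 3·3 = 9
prod[7] = 2·max(5,6) = 2·6 = 12
prod[8] = 2·max(6,9) = 2·9 = 18
prod[9] = 3·max(6,9) = 3·9 = 27
prod[10] = 2·max(8,18) = 2·18 = 36
prod[11] = 2·max(9,27) = 2·27 = 54
One optimal split: 3 + 3 + 3 + 2; product 3·3·3·2 = 54.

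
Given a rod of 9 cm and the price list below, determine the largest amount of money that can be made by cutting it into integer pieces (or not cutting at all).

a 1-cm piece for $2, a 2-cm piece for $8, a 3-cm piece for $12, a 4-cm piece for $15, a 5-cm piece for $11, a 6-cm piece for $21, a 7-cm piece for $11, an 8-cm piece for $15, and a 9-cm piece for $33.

Let R[k] be the best obtainable value from length k. For each k, try every first piece i and keep the best of price[i] + R[k−i].
R[1] = 2
R[2] = 8
R[3] = 12
R[4] = 16  (first piece 2, then R[2]=8)
R[5] = 20  (first piece 2, then R[3]=12)
R[6] = 24  (first piece 2, then R[4]=16)
R[7] = 28  (first piece 2, then R[5]=20)
R[8] = 32  (first piece 2, then R[6]=24)
R[9] = 36  (first piece 2, then R[7]=28)
One optimal cutting: 3 + 2 + 2 + 2 → $12 + $8 + $8 + $8 = $36.

36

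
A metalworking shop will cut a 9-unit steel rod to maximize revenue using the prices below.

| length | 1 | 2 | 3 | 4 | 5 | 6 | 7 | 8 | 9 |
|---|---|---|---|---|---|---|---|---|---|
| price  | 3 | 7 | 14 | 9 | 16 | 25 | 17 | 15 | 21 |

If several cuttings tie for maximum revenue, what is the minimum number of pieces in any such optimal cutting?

3

Build r[k] bottom-up: r[k] = max over allowed piece i of (p[i] + r[k−i]).
r[1] = 3
r[2] = max(3+3, 7+0) = 7
r[3] = max(3+7, 7+3, 14+0) = 14
r[4] = max(3+14, 7+7, 14+3, 9+0) = 17
r[5] = max(3+17, 7+14, 14+7, 9+3, 16+0) = 21
r[6] = max(3+21, 7+17, 14+14, 9+7, 16+3, 25+0) = 28
r[7] = max(3+28, 7+21, 14+17, …, 25+3, 17+0) = 31
r[8] = max(3+31, 7+28, 14+21, …, 17+3, 15+0) = 35
r[9] = max(3+35, 7+31, 14+28, …, 15+3, 21+0) = 42
Maximum revenue is $42.
Now minimize piece count subject to staying optimal: for each k, pieces[k] = 1 + min over i with p[i]+r[k−i]=r[k] of pieces[k−i].
pieces[6] = 2
pieces[7] = 3
pieces[8] = 3
pieces[9] = 3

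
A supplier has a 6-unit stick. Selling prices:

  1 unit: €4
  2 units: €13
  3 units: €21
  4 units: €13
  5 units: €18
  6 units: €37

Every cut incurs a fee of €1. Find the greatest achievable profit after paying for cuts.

Let net[k] be the best obtainable value from length k. For each k, try every first piece i and keep the best of price[i] + net[k−i] minus the 1 cut fee when i<k.
net[1] = 4
net[2] = max(4+4-1, 13+0) = 13
net[3] = max(4+13-1, 13+4-1, 21+0) = 21
net[4] = max(4+21-1, 13+13-1, 21+4-1, 13+0) = 25
net[5] = max(4+25-1, 13+21-1, 21+13-1, 13+4-1, 18+0) = 33
net[6] = max(4+33-1, 13+25-1, 21+21-1, 13+13-1, 18+4-1, 37+0) = 41
One optimal plan: pieces 3 + 3 (1 cut) → €42 − €1 = €41.

41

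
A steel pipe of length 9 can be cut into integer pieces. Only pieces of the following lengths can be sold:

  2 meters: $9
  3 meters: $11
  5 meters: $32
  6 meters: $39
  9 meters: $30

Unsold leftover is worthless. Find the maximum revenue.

Consider every possible first cut. best[k] is the best of p[i]+best[k−i] over all sellable i≤k.
best[1] = 0
best[2] = 9
best[3] = max(9+0, 11+0) = 11
best[4] = max(9+9, 11+0) = 18
best[5] = max(9+11, 11+9, 32+0) = 32
best[6] = max(9+18, 11+11, 32+0, 39+0) = 39
best[7] = max(9+32, 11+18, 32+9, 39+0) = 41
best[8] = max(9+39, 11+32, 32+11, 39+9) = 48
best[9] = max(9+41, 11+39, 32+18, 39+11, 30+0) = 50
One optimal cutting: 5 + 2 + 2 → $50.

50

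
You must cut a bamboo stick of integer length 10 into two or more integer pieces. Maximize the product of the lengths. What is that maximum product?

36

Define prod[k] = max over 1≤i<k of i · max(k−i, prod[k−i]); the inner max lets the remainder stay uncut if that's better.
prod[2] = 1·max(1,0) = 1·1 = 1
prod[3] = 1·max(2,1) = 1·2 = 2
prod[4] = 2·max(2,1) = 2·2 = 4
prod[5] = 2·max(3,2) = 2·3 = 6
prod[6] = 3·max(3,2) = 3·3 = 9
prod[7] = 2·max(5,6) = 2·6 = 12
prod[8] = 2·max(6,9) = 2·9 = 18
prod[9] = 3·max(6,9) = 3·9 = 27
prod[10] = 2·max(8,18) = 2·18 = 36
One optimal split: 3 + 3 + 2 + 2; product 3·3·2·2 = 36.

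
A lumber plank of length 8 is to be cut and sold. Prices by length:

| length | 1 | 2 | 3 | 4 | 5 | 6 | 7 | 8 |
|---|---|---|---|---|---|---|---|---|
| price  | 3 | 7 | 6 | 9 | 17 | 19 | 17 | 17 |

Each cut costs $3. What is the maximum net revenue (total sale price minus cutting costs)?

Build r[k] bottom-up: r[k] = max over allowed piece i of (p[i] + r[k−i]) − 3 per cut.
r[1] = 3
r[2] = 7
r[3] = 7  (first piece 1, then r[2]=7)
r[4] = 11  (first piece 2, then r[2]=7)
r[5] = 17
r[6] = 19
r[7] = 21  (first piece 2, then r[5]=17)
r[8] = 23  (first piece 2, then r[6]=19)
One optimal plan: pieces 6 + 2 (1 cut) → $26 − $3 = $23.

23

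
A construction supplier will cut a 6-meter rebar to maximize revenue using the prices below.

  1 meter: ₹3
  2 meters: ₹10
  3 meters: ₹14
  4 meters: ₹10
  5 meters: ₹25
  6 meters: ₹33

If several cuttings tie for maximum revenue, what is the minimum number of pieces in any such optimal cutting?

1

Consider every possible first cut. r[k] is the best of p[i]+r[k−i] over all sellable i≤k.
r[1] = 3
r[2] = 10
r[3] = 14
r[4] = 20  (first piece 2, then r[2]=10)
r[5] = 25
r[6] = 33
Maximum revenue is ₹33.
Now minimize piece count subject to staying optimal: for each k, pieces[k] = 1 + min over i with p[i]+r[k−i]=r[k] of pieces[k−i].
pieces[3] = 1
pieces[4] = 2
pieces[5] = 1
pieces[6] = 1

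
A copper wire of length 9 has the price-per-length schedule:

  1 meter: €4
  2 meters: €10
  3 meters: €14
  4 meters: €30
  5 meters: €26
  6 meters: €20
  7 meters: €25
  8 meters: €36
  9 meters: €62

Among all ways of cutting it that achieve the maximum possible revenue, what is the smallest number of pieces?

Consider every possible first cut. r[k] is the best of p[i]+r[k−i] over all sellable i≤k.
r[1] = 4
r[2] = max(4+4, 10+0) = 10
r[3] = max(4+10, 10+4, 14+0) = 14
r[4] = max(4+14, 10+10, 14+4, 30+0) = 30
r[5] = max(4+30, 10+14, 14+10, 30+4, 26+0) = 34
r[6] = max(4+34, 10+30, 14+14, 30+10, 26+4, 20+0) = 40
r[7] = max(4+40, 10+34, 14+30, …, 20+4, 25+0) = 44
r[8] = max(4+44, 10+40, 14+34, …, 25+4, 36+0) = 60
r[9] = max(4+60, 10+44, 14+40, …, 36+4, 62+0) = 64
Maximum revenue is €64.
Now minimize piece count subject to staying optimal: for each k, pieces[k] = 1 + min over i with p[i]+r[k−i]=r[k] of pieces[k−i].
pieces[6] = 2
pieces[7] = 2
pieces[8] = 2
pieces[9] = 3

3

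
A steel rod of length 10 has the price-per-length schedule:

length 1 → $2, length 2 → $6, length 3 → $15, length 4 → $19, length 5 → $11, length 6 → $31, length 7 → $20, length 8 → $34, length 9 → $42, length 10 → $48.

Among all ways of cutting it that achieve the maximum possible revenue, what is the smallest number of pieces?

2

Build r[k] bottom-up: r[k] = max over allowed piece i of (p[i] + r[k−i]).
r[1] = 2
r[2] = max(2+2, 6+0) = 6
r[3] = max(2+6, 6+2, 15+0) = 15
r[4] = max(2+15, 6+6, 15+2, 19+0) = 19
r[5] = max(2+19, 6+15, 15+6, 19+2, 11+0) = 21
r[6] = max(2+21, 6+19, 15+15, 19+6, 11+2, 31+0) = 31
r[7] = max(2+31, 6+21, 15+19, …, 31+2, 20+0) = 34
r[8] = max(2+34, 6+31, 15+21, …, 20+2, 34+0) = 38
r[9] = max(2+38, 6+34, 15+31, …, 34+2, 42+0) = 46
r[10] = max(2+46, 6+38, 15+34, …, 42+2, 48+0) = 50
Maximum revenue is $50.
Now minimize piece count subject to staying optimal: for each k, pieces[k] = 1 + min over i with p[i]+r[k−i]=r[k] of pieces[k−i].
pieces[7] = 2
pieces[8] = 2
pieces[9] = 2
pieces[10] = 2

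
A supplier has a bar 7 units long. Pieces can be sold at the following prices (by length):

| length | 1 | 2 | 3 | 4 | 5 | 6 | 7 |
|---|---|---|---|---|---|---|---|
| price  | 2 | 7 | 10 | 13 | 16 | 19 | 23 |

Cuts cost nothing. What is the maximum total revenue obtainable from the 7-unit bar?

Let R[k] be the best obtainable value from length k. For each k, try every first piece i and keep the best of price[i] + R[k−i].
R[1] = 2
R[2] = 7
R[3] = 10
R[4] = 14  (first piece 2, then R[2]=7)
R[5] = 17  (first piece 2, then R[3]=10)
R[6] = 21  (first piece 2, then R[4]=14)
R[7] = 24  (first piece 2, then R[5]=17)
One optimal cutting: 3 + 2 + 2 → 10 + 7 + 7 = 24.

24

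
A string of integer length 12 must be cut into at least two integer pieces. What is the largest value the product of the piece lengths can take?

Define f[k] = max over 1≤i<k of i · max(k−i, f[k−i]); the inner max lets the remainder stay uncut if that's better.
f[2] = 1×max(1,0) = 1×1 = 1
f[3] = 1×max(2,1) = 1×2 = 2
f[4] = 2×max(2,1) = 2×2 = 4
f[5] = 2×max(3,2) = 2×3 = 6
f[6] = 3×max(3,2) = 3×3 = 9
f[7] = 2×max(5,6) = 2×6 = 12
f[8] = 2×max(6,9) = 2×9 = 18
f[9] = 3×max(6,9) = 3×9 = 27
f[10] = 2×max(8,18) = 2×18 = 36
f[11] = 2×max(9,27) = 2×27 = 54
f[12] = 3×max(9,27) = 3×27 = 81
One optimal split: 3 + 3 + 3 + 3; product 3×3×3×3 = 81.

81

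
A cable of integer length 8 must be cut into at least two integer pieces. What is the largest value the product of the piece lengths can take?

Let g[k] be the best product for length k (with at least one cut). For each first piece i, the rest contributes max(k−i, g[k−i]).
g[2] = 1×max(1,0) = 1×1 = 1
g[3] = max(1×2, 2×1) = 2
g[4] = max(1×3, 2×2, 3×1) = 4
g[5] = max(1×4, 2×3, 3×2, 4×1) = 6
g[6] = max(1×6, 2×4, 3×3, 4×2, 5×1) = 9
g[7] = max(1×9, 2×6, 3×4, 4×3, 5×2, 6×1) = 12
g[8] = max(1×12, 2×9, 3×6, …, 6×2, 7×1) = 18
One optimal split: 3 + 3 + 2; product 3×3×2 = 18.

18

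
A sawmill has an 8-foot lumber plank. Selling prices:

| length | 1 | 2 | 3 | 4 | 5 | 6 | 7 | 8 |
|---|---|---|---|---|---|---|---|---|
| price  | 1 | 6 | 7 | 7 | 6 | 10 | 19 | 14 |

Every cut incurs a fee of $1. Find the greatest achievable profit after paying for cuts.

Build v[k] bottom-up: v[k] = max over allowed piece i of (p[i] + v[k−i]) − 1 per cut.
v[1] = 1
v[2] = 6
v[3] = 7
v[4] = 11  (first piece 2, then v[2]=6)
v[5] = 12  (first piece 2, then v[3]=7)
v[6] = 16  (first piece 2, then v[4]=11)
v[7] = 19
v[8] = 21  (first piece 2, then v[6]=16)
One optimal plan: pieces 2 + 2 + 2 + 2 (3 cuts) → $24 − $3 = $21.

21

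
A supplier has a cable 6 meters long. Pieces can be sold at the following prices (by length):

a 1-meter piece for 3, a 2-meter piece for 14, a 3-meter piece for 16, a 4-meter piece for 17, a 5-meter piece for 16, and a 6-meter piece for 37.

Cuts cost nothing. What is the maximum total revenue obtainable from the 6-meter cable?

Consider every possible first cut. best[k] is the best of p[i]+best[k−i] over all sellable i≤k.
best[1] = 3
best[2] = 14
best[3] = 17  (first piece 1, then best[2]=14)
best[4] = 28  (first piece 2, then best[2]=14)
best[5] = 31  (first piece 1, then best[4]=28)
best[6] = 42  (first piece 2, then best[4]=28)
One optimal cutting: 2 + 2 + 2 → 14 + 14 + 14 = 42.

42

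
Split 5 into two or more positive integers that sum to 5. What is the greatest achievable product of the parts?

6

Define m[k] = max over 1≤i<k of i · max(k−i, m[k−i]); the inner max lets the remainder stay uncut if that's better.
m[2] = 1×max(1,0) = 1×1 = 1
m[3] = 1×max(2,1) = 1×2 = 2
m[4] = 2×max(2,1) = 2×2 = 4
m[5] = 2×max(3,2) = 2×3 = 6
One optimal split: 3 + 2; product 3×2 = 6.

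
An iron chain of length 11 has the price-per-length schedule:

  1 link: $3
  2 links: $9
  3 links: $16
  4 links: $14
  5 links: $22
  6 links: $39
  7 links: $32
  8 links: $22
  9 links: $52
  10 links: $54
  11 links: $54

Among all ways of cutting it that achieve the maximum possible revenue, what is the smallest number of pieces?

3

Consider every possible first cut. r[k] is the best of p[i]+r[k−i] over all sellable i≤k.
r[1] = 3
r[2] = max(3+3, 9+0) = 9
r[3] = max(3+9, 9+3, 16+0) = 16
r[4] = max(3+16, 9+9, 16+3, 14+0) = 19
r[5] = max(3+19, 9+16, 16+9, 14+3, 22+0) = 25
r[6] = max(3+25, 9+19, 16+16, 14+9, 22+3, 39+0) = 39
r[7] = max(3+39, 9+25, 16+19, …, 39+3, 32+0) = 42
r[8] = max(3+42, 9+39, 16+25, …, 32+3, 22+0) = 48
r[9] = max(3+48, 9+42, 16+39, …, 22+3, 52+0) = 55
r[10] = max(3+55, 9+48, 16+42, …, 52+3, 54+0) = 58
r[11] = max(3+58, 9+55, 16+48, …, 54+3, 54+0) = 64
Maximum revenue is $64.
Now minimize piece count subject to staying optimal: for each k, pieces[k] = 1 + min over i with p[i]+r[k−i]=r[k] of pieces[k−i].
pieces[8] = 2
pieces[9] = 2
pieces[10] = 3
pieces[11] = 3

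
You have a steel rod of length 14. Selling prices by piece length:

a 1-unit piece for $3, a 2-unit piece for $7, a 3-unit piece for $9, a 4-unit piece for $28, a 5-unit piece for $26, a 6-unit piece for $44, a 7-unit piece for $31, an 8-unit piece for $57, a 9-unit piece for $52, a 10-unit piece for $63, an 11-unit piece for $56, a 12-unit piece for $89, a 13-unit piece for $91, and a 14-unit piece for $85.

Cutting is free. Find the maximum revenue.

Let v[k] be the best obtainable value from length k. For each k, try every first piece i and keep the best of price[i] + v[k−i].
v[1] = 3
v[2] = max(3+3, 7+0) = 7
v[3] = max(3+7, 7+3, 9+0) = 10
v[4] = max(3+10, 7+7, 9+3, 28+0) = 28
v[5] = max(3+28, 7+10, 9+7, 28+3, 26+0) = 31
v[6] = max(3+31, 7+28, 9+10, 28+7, 26+3, 44+0) = 44
v[7] = max(3+44, 7+31, 9+28, …, 44+3, 31+0) = 47
v[8] = max(3+47, 7+44, 9+31, …, 31+3, 57+0) = 57
v[9] = max(3+57, 7+47, 9+44, …, 57+3, 52+0) = 60
v[10] = max(3+60, 7+57, 9+47, …, 52+3, 63+0) = 72
v[11] = max(3+72, 7+60, 9+57, …, 63+3, 56+0) = 75
v[12] = max(3+75, 7+72, 9+60, …, 56+3, 89+0) = 89
v[13] = max(3+89, 7+75, 9+72, …, 89+3, 91+0) = 92
v[14] = max(3+92, 7+89, 9+75, …, 91+3, 85+0) = 101
One optimal cutting: 8 + 6 → $57 + $44 = $101.

101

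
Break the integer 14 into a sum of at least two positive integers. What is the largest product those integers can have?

162

Let g[k] be the best product for length k (with at least one cut). For each first piece i, the rest contributes max(k−i, g[k−i]).
g[2] = 1·max(1,0) = 1·1 = 1
g[3] = 1·max(2,1) = 1·2 = 2
g[4] = 2·max(2,1) = 2·2 = 4
g[5] = 2·max(3,2) = 2·3 = 6
g[6] = 3·max(3,2) = 3·3 = 9
g[7] = 2·max(5,6) = 2·6 = 12
g[8] = 2·max(6,9) = 2·9 = 18
g[9] = 3·max(6,9) = 3·9 = 27
g[10] = 2·max(8,18) = 2·18 = 36
g[11] = 2·max(9,27) = 2·27 = 54
g[12] = 3·max(9,27) = 3·27 = 81
g[13] = 2·max(11,54) = 2·54 = 108
g[14] = 2·max(12,81) = 2·81 = 162
One optimal split: 3 + 3 + 3 + 3 + 2; product 3·3·3·3·2 = 162.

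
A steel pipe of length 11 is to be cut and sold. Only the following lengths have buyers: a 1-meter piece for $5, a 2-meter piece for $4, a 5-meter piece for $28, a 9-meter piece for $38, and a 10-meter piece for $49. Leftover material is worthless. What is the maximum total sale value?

61

Let f[k] be the best obtainable value from length k. For each k, try every first piece i and keep the best of price[i] + f[k−i].
f[1] = 5
f[2] = max(5+5, 4+0) = 10
f[3] = max(5+10, 4+5) = 15
f[4] = max(5+15, 4+10) = 20
f[5] = max(5+20, 4+15, 28+0) = 28
f[6] = max(5+28, 4+20, 28+5) = 33
f[7] = max(5+33, 4+28, 28+10) = 38
f[8] = max(5+38, 4+33, 28+15) = 43
f[9] = max(5+43, 4+38, 28+20, 38+0) = 48
f[10] = max(5+48, 4+43, 28+28, 38+5, 49+0) = 56
f[11] = max(5+56, 4+48, 28+33, 38+10, 49+5) = 61
One optimal cutting: 5 + 5 + 1 → $61.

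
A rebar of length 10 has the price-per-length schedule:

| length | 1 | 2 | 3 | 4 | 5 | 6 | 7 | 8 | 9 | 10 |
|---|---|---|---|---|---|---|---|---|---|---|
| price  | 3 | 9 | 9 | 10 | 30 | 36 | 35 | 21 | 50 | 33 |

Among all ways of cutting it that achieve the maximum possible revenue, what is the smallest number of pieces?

2

Consider every possible first cut. r[k] is the best of p[i]+r[k−i] over all sellable i≤k.
r[1] = 3
r[2] = max(3+3, 9+0) = 9
r[3] = max(3+9, 9+3, 9+0) = 12
r[4] = max(3+12, 9+9, 9+3, 10+0) = 18
r[5] = max(3+18, 9+12, 9+9, 10+3, 30+0) = 30
r[6] = max(3+30, 9+18, 9+12, 10+9, 30+3, 36+0) = 36
r[7] = max(3+36, 9+30, 9+18, …, 36+3, 35+0) = 39
r[8] = max(3+39, 9+36, 9+30, …, 35+3, 21+0) = 45
r[9] = max(3+45, 9+39, 9+36, …, 21+3, 50+0) = 50
r[10] = max(3+50, 9+45, 9+39, …, 50+3, 33+0) = 60
Maximum revenue is ₹60.
Now minimize piece count subject to staying optimal: for each k, pieces[k] = 1 + min over i with p[i]+r[k−i]=r[k] of pieces[k−i].
pieces[7] = 2
pieces[8] = 2
pieces[9] = 1
pieces[10] = 2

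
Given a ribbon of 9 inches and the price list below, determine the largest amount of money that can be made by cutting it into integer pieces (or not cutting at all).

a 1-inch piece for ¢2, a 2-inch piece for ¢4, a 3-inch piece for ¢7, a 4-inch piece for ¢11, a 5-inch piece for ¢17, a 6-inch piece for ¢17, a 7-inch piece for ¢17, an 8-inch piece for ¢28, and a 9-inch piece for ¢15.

30

Consider every possible first cut. v[k] is the best of p[i]+v[k−i] over all sellable i≤k.
v[1] = 2
v[2] = max(2+2, 4+0) = 4
v[3] = max(2+4, 4+2, 7+0) = 7
v[4] = max(2+7, 4+4, 7+2, 11+0) = 11
v[5] = max(2+11, 4+7, 7+4, 11+2, 17+0) = 17
v[6] = max(2+17, 4+11, 7+7, 11+4, 17+2, 17+0) = 19
v[7] = max(2+19, 4+17, 7+11, …, 17+2, 17+0) = 21
v[8] = max(2+21, 4+19, 7+17, …, 17+2, 28+0) = 28
v[9] = max(2+28, 4+21, 7+19, …, 28+2, 15+0) = 30
One optimal cutting: 8 + 1 → ¢28 + ¢2 = ¢30.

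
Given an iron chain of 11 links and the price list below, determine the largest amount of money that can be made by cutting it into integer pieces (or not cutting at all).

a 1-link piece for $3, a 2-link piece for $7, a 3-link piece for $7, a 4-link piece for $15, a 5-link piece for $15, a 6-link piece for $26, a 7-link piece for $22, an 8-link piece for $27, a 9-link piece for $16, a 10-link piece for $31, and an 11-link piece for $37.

44

Consider every possible first cut. best[k] is the best of p[i]+best[k−i] over all sellable i≤k.
best[1] = 3
best[2] = 7
best[3] = 10  (first piece 1, then best[2]=7)
best[4] = 15
best[5] = 18  (first piece 1, then best[4]=15)
best[6] = 26
best[7] = 29  (first piece 1, then best[6]=26)
best[8] = 33  (first piece 2, then best[6]=26)
best[9] = 36  (first piece 1, then best[8]=33)
best[10] = 41  (first piece 4, then best[6]=26)
best[11] = 44  (first piece 1, then best[10]=41)
One optimal cutting: 6 + 4 + 1 → $26 + $15 + $3 = $44.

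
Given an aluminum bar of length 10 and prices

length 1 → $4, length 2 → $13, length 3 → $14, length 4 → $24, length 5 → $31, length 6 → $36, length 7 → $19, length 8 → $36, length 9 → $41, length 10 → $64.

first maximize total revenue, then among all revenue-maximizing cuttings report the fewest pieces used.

Consider every possible first cut. r[k] is the best of p[i]+r[k−i] over all sellable i≤k.
r[1] = 4
r[2] = max(4+4, 13+0) = 13
r[3] = max(4+13, 13+4, 14+0) = 17
r[4] = max(4+17, 13+13, 14+4, 24+0) = 26
r[5] = max(4+26, 13+17, 14+13, 24+4, 31+0) = 31
r[6] = max(4+31, 13+26, 14+17, 24+13, 31+4, 36+0) = 39
r[7] = max(4+39, 13+31, 14+26, …, 36+4, 19+0) = 44
r[8] = max(4+44, 13+39, 14+31, …, 19+4, 36+0) = 52
r[9] = max(4+52, 13+44, 14+39, …, 36+4, 41+0) = 57
r[10] = max(4+57, 13+52, 14+44, …, 41+4, 64+0) = 65
Maximum revenue is $65.
Now minimize piece count subject to staying optimal: for each k, pieces[k] = 1 + min over i with p[i]+r[k−i]=r[k] of pieces[k−i].
pieces[7] = 2
pieces[8] = 4
pieces[9] = 3
pieces[10] = 5

5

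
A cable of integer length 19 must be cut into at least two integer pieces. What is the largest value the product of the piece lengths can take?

972

Let m[k] be the best product for length k (with at least one cut). For each first piece i, the rest contributes max(k−i, m[k−i]).
m[2] = 1×max(1,0) = 1×1 = 1
m[3] = 1×max(2,1) = 1×2 = 2
m[4] = 2×max(2,1) = 2×2 = 4
m[5] = 2×max(3,2) = 2×3 = 6
m[6] = 3×max(3,2) = 3×3 = 9
m[7] = 2×max(5,6) = 2×6 = 12
m[8] = 2×max(6,9) = 2×9 = 18
m[9] = 3×max(6,9) = 3×9 = 27
m[10] = 2×max(8,18) = 2×18 = 36
m[11] = 2×max(9,27) = 2×27 = 54
m[12] = 3×max(9,27) = 3×27 = 81
m[13] = 2×max(11,54) = 2×54 = 108
m[14] = 2×max(12,81) = 2×81 = 162
m[15] = 3×max(12,81) = 3×81 = 243
m[16] = 2×max(14,162) = 2×162 = 324
m[17] = 2×max(15,243) = 2×243 = 486
m[18] = 3×max(15,243) = 3×243 = 729
m[19] = 2×max(17,486) = 2×486 = 972
One optimal split: 3 + 3 + 3 + 3 + 3 + 2 + 2; product 3×3×3×3×3×2×2 = 972.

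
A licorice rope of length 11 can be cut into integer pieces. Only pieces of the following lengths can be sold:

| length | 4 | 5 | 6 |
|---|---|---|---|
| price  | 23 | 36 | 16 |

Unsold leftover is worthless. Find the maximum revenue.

Consider every possible first cut. r[k] is the best of p[i]+r[k−i] over all sellable i≤k.
r[1] = 0
r[2] = 0
r[3] = 0
r[4] = 23
r[5] = max(23+0, 36+0) = 36
r[6] = max(23+0, 36+0, 16+0) = 36
r[7] = max(23+0, 36+0, 16+0) = 36
r[8] = max(23+23, 36+0, 16+0) = 46
r[9] = max(23+36, 36+23, 16+0) = 59
r[10] = max(23+36, 36+36, 16+23) = 72
r[11] = max(23+36, 36+36, 16+36) = 72
One optimal cutting: pieces 5 + 5 with 1 cm of scrap → ¢72.

72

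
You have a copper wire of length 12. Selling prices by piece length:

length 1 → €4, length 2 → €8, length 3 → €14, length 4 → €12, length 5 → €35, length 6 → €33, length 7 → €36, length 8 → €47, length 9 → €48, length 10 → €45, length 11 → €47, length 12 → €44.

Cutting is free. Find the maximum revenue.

Let v[k] be the best obtainable value from length k. For each k, try every first piece i and keep the best of price[i] + v[k−i].
v[1] = 4
v[2] = max(4+4, 8+0) = 8
v[3] = max(4+8, 8+4, 14+0) = 14
v[4] = max(4+14, 8+8, 14+4, 12+0) = 18
v[5] = max(4+18, 8+14, 14+8, 12+4, 35+0) = 35
v[6] = max(4+35, 8+18, 14+14, 12+8, 35+4, 33+0) = 39
v[7] = max(4+39, 8+35, 14+18, …, 33+4, 36+0) = 43
v[8] = max(4+43, 8+39, 14+35, …, 36+4, 47+0) = 49
v[9] = max(4+49, 8+43, 14+39, …, 47+4, 48+0) = 53
v[10] = max(4+53, 8+49, 14+43, …, 48+4, 45+0) = 70
v[11] = max(4+70, 8+53, 14+49, …, 45+4, 47+0) = 74
v[12] = max(4+74, 8+70, 14+53, …, 47+4, 44+0) = 78
One optimal cutting: 5 + 5 + 1 + 1 → €35 + €35 + €4 + €4 = €78.

78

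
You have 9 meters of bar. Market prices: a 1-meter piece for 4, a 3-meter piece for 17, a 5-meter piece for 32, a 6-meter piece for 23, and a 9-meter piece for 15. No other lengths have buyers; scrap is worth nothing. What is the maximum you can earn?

53

Let r[k] be the best obtainable value from length k. For each k, try every first piece i and keep the best of price[i] + r[k−i].
r[1] = 4
r[2] = 8  (first piece 1, then r[1]=4)
r[3] = 17
r[4] = 21  (first piece 1, then r[3]=17)
r[5] = 32
r[6] = 36  (first piece 1, then r[5]=32)
r[7] = 40  (first piece 1, then r[6]=36)
r[8] = 49  (first piece 3, then r[5]=32)
r[9] = 53  (first piece 1, then r[8]=49)
One optimal cutting: 5 + 3 + 1 → 53.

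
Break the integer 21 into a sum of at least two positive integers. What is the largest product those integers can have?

Fill P[k] for k=2..21: at each k try every first piece i and multiply by the better of (k−i) uncut or P[k−i].
Small cases: P[2]=1, P[3]=2, P[4]=4, P[5]=6, P[6]=9, P[7]=12, P[8]=18, P[9]=27, P[10]=36, P[11]=54, P[12]=81, P[13]=108, P[14]=162, P[15]=243.
P[16] = 2·max(14,162) = 2·162 = 324
P[17] = 2·max(15,243) = 2·243 = 486
P[18] = 3·max(15,243) = 3·243 = 729
P[19] = 2·max(17,486) = 2·486 = 972
P[20] = 2·max(18,729) = 2·729 = 1458
P[21] = 3·max(18,729) = 3·729 = 2187
One optimal split: 3 + 3 + 3 + 3 + 3 + 3 + 3; product 3·3·3·3·3·3·3 = 2187.

2187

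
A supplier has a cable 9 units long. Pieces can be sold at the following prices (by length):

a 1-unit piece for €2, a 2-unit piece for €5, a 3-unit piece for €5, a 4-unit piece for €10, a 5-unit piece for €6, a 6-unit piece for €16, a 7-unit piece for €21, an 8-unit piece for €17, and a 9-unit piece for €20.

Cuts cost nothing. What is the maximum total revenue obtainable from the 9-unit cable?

26

Consider every possible first cut. best[k] is the best of p[i]+best[k−i] over all sellable i≤k.
best[1] = 2
best[2] = 5
best[3] = 7  (first piece 1, then best[2]=5)
best[4] = 10  (first piece 2, then best[2]=5)
best[5] = 12  (first piece 1, then best[4]=10)
best[6] = 16
best[7] = 21
best[8] = 23  (first piece 1, then best[7]=21)
best[9] = 26  (first piece 2, then best[7]=21)
One optimal cutting: 7 + 2 → €21 + €5 = €26.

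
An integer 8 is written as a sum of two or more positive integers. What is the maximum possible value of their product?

Let prod[k] be the best product for length k (with at least one cut). For each first piece i, the rest contributes max(k−i, prod[k−i]).
Small cases: prod[2]=1.
prod[3] = max(1×2, 2×1) = 2
prod[4] = max(1×3, 2×2, 3×1) = 4
prod[5] = max(1×4, 2×3, 3×2, 4×1) = 6
prod[6] = max(1×6, 2×4, 3×3, 4×2, 5×1) = 9
prod[7] = max(1×9, 2×6, 3×4, 4×3, 5×2, 6×1) = 12
prod[8] = max(1×12, 2×9, 3×6, …, 6×2, 7×1) = 18
One optimal split: 3 + 3 + 2; product 3×3×2 = 18.

18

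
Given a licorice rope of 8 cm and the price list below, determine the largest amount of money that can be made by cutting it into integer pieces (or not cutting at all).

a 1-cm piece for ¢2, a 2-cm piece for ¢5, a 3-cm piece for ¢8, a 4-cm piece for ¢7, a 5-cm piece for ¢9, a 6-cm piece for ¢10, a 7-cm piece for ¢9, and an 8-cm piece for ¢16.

21

Consider every possible first cut. best[k] is the best of p[i]+best[k−i] over all sellable i≤k.
best[1] = 2
best[2] = max(2+2, 5+0) = 5
best[3] = max(2+5, 5+2, 8+0) = 8
best[4] = max(2+8, 5+5, 8+2, 7+0) = 10
best[5] = max(2+10, 5+8, 8+5, 7+2, 9+0) = 13
best[6] = max(2+13, 5+10, 8+8, 7+5, 9+2, 10+0) = 16
best[7] = max(2+16, 5+13, 8+10, …, 10+2, 9+0) = 18
best[8] = max(2+18, 5+16, 8+13, …, 9+2, 16+0) = 21
One optimal cutting: 3 + 3 + 2 → ¢8 + ¢8 + ¢5 = ¢21.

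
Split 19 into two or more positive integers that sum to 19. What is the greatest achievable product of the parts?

Define g[k] = max over 1≤i<k of i · max(k−i, g[k−i]); the inner max lets the remainder stay uncut if that's better.
g[2] = 1·max(1,0) = 1·1 = 1
g[3] = 1·max(2,1) = 1·2 = 2
g[4] = 2·max(2,1) = 2·2 = 4
g[5] = 2·max(3,2) = 2·3 = 6
g[6] = 3·max(3,2) = 3·3 = 9
g[7] = 2·max(5,6) = 2·6 = 12
g[8] = 2·max(6,9) = 2·9 = 18
g[9] = 3·max(6,9) = 3·9 = 27
g[10] = 2·max(8,18) = 2·18 = 36
g[11] = 2·max(9,27) = 2·27 = 54
g[12] = 3·max(9,27) = 3·27 = 81
g[13] = 2·max(11,54) = 2·54 = 108
g[14] = 2·max(12,81) = 2·81 = 162
g[15] = 3·max(12,81) = 3·81 = 243
g[16] = 2·max(14,162) = 2·162 = 324
g[17] = 2·max(15,243) = 2·243 = 486
g[18] = 3·max(15,243) = 3·243 = 729
g[19] = 2·max(17,486) = 2·486 = 972
One optimal split: 3 + 3 + 3 + 3 + 3 + 2 + 2; product 3·3·3·3·3·2·2 = 972.

972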